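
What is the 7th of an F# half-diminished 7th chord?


Working:
Half-diminished 7th chord = root + minor 3rd + diminished 5th + minor 7th
Seventh chords stack in thirds, so the letter names are F-A-C-E
Root: F#
Minor 3rd above F#: A
Diminished 5th above F#: C
Minor 7th above F#: E
The 7th = E


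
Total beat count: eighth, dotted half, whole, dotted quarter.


Beat values:
  eighth = 0.5 beats
  dotted half = 3 beats
  whole = 4 beats
  dotted quarter = 1.5 beats
Sum = 0.5 + 3 + 4 + 1.5
= 9 beats


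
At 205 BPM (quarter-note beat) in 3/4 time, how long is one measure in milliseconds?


Let's work it out.
Quarter-note beat duration = 60000 / 205 ms
Beats per measure (3/4) = 3
One measure = 3 × 60000 / 205 = 180000 / 205 ms
= 878.0 ms


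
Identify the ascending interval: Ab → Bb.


Letter names: A → B spans 2 letter names → a 2nd
Semitones: Ab → Bb = 2 half-steps
A 2nd of 2 semitones is a major 2nd
= major 2nd


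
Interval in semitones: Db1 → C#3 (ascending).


Absolute semitone position = octave×12 + chromatic position
Db1: 1×12 + 1 = 13
C#3: 3×12 + 1 = 37
Difference = 37 - 13 = 24
= 24 semitones


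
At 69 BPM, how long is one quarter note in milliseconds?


Solution.
One quarter-note beat = 60000 / BPM = 60000 / 69 ms
Duration = 60000 / 69
= 869.6 ms


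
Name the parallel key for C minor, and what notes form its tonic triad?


Let's work it out.
Parallel keys share the same tonic but differ in mode
C minor → parallel is C major
Tonic triad of C major = C E G
= C major; triad = C E G


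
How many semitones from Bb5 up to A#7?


Absolute semitone position = octave×12 + chromatic position
Bb5: 5×12 + 10 = 70
A#7: 7×12 + 10 = 94
Difference = 94 - 70 = 24
= 24 semitones


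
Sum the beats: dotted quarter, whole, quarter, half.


Beat values:
  dotted quarter = 1.5 beats
  whole = 4 beats
  quarter = 1 beat
  half = 2 beats
Sum = 1.5 + 4 + 1 + 2
= 8.5 beats


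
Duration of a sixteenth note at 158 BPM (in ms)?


Let's work it out.
One quarter-note beat = 60000 / BPM = 60000 / 158 ms
Sixteenth note = 1/4 × quarter note
Duration = 1/4 × 60000 / 158 = 15000 / 158
= 94.9 ms


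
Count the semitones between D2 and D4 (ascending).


Let's work it out.
Absolute semitone position = octave×12 + chromatic position
D2: 2×12 + 2 = 26
D4: 4×12 + 2 = 50
Difference = 50 - 26 = 24
= 24 semitones


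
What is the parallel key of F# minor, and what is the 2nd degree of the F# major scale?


Parallel keys share the same tonic but differ in mode
F# minor → parallel is F# major
F# major scale: F# G# A# B C# D# E#
= F# major; 2nd degree = G#


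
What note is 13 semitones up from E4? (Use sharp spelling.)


Let's work it out.
E4: chromatic position 4 in octave 4 → absolute = 4×12 + 4 = 52
Transpose up 13: 52 + 13 = 65
65 = 5×12 + 5 → F in octave 5
Result = F5


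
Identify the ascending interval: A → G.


Letter names: A → G spans 7 letter names → a 7th
Semitones: A → G = 10 half-steps
A 7th of 10 semitones is a minor 7th
= minor 7th


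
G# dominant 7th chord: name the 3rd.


Reasoning:
Dominant 7th chord = root + major 3rd + perfect 5th + minor 7th
Seventh chords stack in thirds, so the letter names are G-B-D-F
Root: G#
Major 3rd above G#: B#
Perfect 5th above G#: D#
Minor 7th above G#: F#
The 3rd = B#


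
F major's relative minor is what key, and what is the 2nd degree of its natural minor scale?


The relative minor shares the major's key signature and starts on its 6th degree
6th degree = a major 6th above the tonic; a major 6th above F is D
→ relative minor of F major is D minor
D natural minor scale: D E F G A Bb C
= D minor; 2nd degree = E


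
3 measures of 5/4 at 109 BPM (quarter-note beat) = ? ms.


Step by step:
Quarter-note beat duration = 60000 / 109 ms
Beats per measure (5/4) = 5
One measure = 5 × 60000 / 109 = 300000 / 109 ms
3 measures = 3 × 300000 / 109 = 900000 / 109
= 8256.9 ms


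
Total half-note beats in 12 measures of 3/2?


Time signature 3/2: the bottom number 2 means the half note gets one count
The top number 3 means 3 half-note beats per measure
Total = 3 × 12 measures
= 36 half-note beats


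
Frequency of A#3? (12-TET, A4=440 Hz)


Let's work it out.
f = 440 × 2^(n/12) where n = semitones from A4
A#3: -11 semitones from A4
f = 440 × 2^(-11/12)
f = 233.08 Hz


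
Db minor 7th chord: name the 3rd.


Reasoning:
Minor 7th chord = root + minor 3rd + perfect 5th + minor 7th
Seventh chords stack in thirds, so the letter names are D-F-A-C
Root: Db
Minor 3rd above Db: Fb
Perfect 5th above Db: Ab
Minor 7th above Db: Cb
The 3rd = Fb


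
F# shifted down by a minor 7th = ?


Step by step:
minor 7th: 7 letter names, 10 semitones
Letter: F - 6 → G
Pitch: F# - 10 semitones, spelled as a G → G#
= G#


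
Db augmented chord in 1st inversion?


Reasoning:
Root position: Db F A
1st inversion: move root up an octave
Bass note: F
Notes (bottom to top) = F A Db


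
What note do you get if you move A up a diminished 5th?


Reasoning:
diminished 5th: 5 letter names, 6 semitones
Letter: A + 4 → E
Pitch: A + 6 semitones, spelled as an E → Eb
= Eb


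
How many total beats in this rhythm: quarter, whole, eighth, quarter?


Solution.
Beat values:
  quarter = 1 beat
  whole = 4 beats
  eighth = 0.5 beats
  quarter = 1 beat
Sum = 1 + 4 + 0.5 + 1
= 6.5 beats


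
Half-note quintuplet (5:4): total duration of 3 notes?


Let's work it out.
Quintuplet: 5 notes occupy the space of 4 half notes
Space = 4 × 2 = 8 beats
Each quintuplet note = 8 / 5 = 8/5 beats
3 notes = 3 × 8/5 = 24/5
= 24/5 beats


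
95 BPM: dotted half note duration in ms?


One quarter-note beat = 60000 / BPM = 60000 / 95 ms
Dotted half note = 3 × quarter note
Duration = 3 × 60000 / 95 = 180000 / 95
= 1894.7 ms


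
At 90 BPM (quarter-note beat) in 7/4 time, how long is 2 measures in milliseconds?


Let's work it out.
Quarter-note beat duration = 60000 / 90 ms
Beats per measure (7/4) = 7
One measure = 7 × 60000 / 90 = 420000 / 90 ms
2 measures = 2 × 420000 / 90 = 840000 / 90
= 9333.3 ms


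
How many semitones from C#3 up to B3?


Absolute semitone position = octave×12 + chromatic position
C#3: 3×12 + 1 = 37
B3: 3×12 + 11 = 47
Difference = 47 - 37 = 10
= 10 semitones


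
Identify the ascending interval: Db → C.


Letter names: D → C spans 7 letter names → a 7th
Semitones: Db → C = 11 half-steps
A 7th of 11 semitones is a major 7th
= major 7th


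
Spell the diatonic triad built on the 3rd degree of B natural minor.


Step by step:
B natural minor scale: B C# D E F# G A
Diatonic triad on degree 3 stacks scale notes 3, 5, 7: D F# A
D→F# = 4 semitones; D→A = 7 semitones → major triad
= D F# A (major)


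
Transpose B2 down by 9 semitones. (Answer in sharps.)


Working:
B2: chromatic position 11 in octave 2 → absolute = 2×12 + 11 = 35
Transpose down 9: 35 - 9 = 26
26 = 2×12 + 2 → D in octave 2
Result = D2


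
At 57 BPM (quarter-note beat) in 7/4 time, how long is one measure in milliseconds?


Let's work it out.
Quarter-note beat duration = 60000 / 57 ms
Beats per measure (7/4) = 7
One measure = 7 × 60000 / 57 = 420000 / 57 ms
= 7368.4 ms


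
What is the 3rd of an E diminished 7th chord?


Reasoning:
Diminished 7th chord = root + minor 3rd + diminished 5th + diminished 7th
Seventh chords stack in thirds, so the letter names are E-G-B-D
Root: E
Minor 3rd above E: G
Diminished 5th above E: Bb
Diminished 7th above E: Db
The 3rd = G


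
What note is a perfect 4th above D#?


A 4th spans 4 letter names, so from D we land on G
A perfect 4th = 5 semitones above D#
Spell G at that pitch: G#
= G#


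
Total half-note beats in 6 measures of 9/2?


Solution.
Time signature 9/2: the bottom number 2 means the half note gets one count
The top number 9 means 9 half-note beats per measure
Total = 9 × 6 measures
= 54 half-note beats


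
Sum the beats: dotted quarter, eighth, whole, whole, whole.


Beat values:
  dotted quarter = 1.5 beats
  eighth = 0.5 beats
  whole = 4 beats
  whole = 4 beats
  whole = 4 beats
Sum = 1.5 + 0.5 + 4 + 4 + 4
= 14 beats


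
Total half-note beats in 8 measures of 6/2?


Reasoning:
Time signature 6/2: the bottom number 2 means the half note gets one count
The top number 6 means 6 half-note beats per measure
Total = 6 × 8 measures
= 48 half-note beats


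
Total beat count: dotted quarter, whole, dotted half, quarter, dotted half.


Working:
Beat values:
  dotted quarter = 1.5 beats
  whole = 4 beats
  dotted half = 3 beats
  quarter = 1 beat
  dotted half = 3 beats
Sum = 1.5 + 4 + 3 + 1 + 3
= 12.5 beats


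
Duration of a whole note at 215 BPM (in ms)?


Reasoning:
One quarter-note beat = 60000 / BPM = 60000 / 215 ms
Whole note = 4 × quarter note
Duration = 4 × 60000 / 215 = 240000 / 215
= 1116.3 ms


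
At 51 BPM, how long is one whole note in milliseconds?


Step by step:
One quarter-note beat = 60000 / BPM = 60000 / 51 ms
Whole note = 4 × quarter note
Duration = 4 × 60000 / 51 = 240000 / 51
= 4705.9 ms


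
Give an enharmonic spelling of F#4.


Reasoning:
Enharmonic notes sound the same pitch but are spelled with different letter names
F# and Gb name the same pitch class
= Gb4


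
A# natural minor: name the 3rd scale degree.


Step by step:
Natural minor scale pattern: W-H-W-W-H-W-W (2-1-2-2-1-2-2 semitones)
Starting from A#:
  A# + 2 semitones → B#
  B# + 1 semitone → C#
  C# + 2 semitones → D#
  D# + 2 semitones → E#
  E# + 1 semitone → F#
  F# + 2 semitones → G#
  G# + 2 semitones → A#
Scale: A# B# C# D# E# F# G#
Degree 3 = C#


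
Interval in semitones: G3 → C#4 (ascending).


Working:
Absolute semitone position = octave×12 + chromatic position
G3: 3×12 + 7 = 43
C#4: 4×12 + 1 = 49
Difference = 49 - 43 = 6
= 6 semitones


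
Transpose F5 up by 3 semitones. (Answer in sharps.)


Step by step:
F5: chromatic position 5 in octave 5 → absolute = 5×12 + 5 = 65
Transpose up 3: 65 + 3 = 68
68 = 5×12 + 8 → G# in octave 5
Result = G#5


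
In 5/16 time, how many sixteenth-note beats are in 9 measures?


Let's work it out.
Time signature 5/16: the bottom number 16 means the sixteenth note gets one count
The top number 5 means 5 sixteenth-note beats per measure
Total = 5 × 9 measures
= 45 sixteenth-note beats


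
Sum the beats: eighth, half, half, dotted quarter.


Step by step:
Beat values:
  eighth = 0.5 beats
  half = 2 beats
  half = 2 beats
  dotted quarter = 1.5 beats
Sum = 0.5 + 2 + 2 + 1.5
= 6 beats


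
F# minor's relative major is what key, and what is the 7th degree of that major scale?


Reasoning:
The relative major shares the key signature and is a minor 3rd above the minor tonic
A minor 3rd above F# is A
→ relative major of F# minor is A major
A major scale: A B C# D E F# G#
= A major; 7th degree = G#


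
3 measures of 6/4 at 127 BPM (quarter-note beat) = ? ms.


Let's work it out.
Quarter-note beat duration = 60000 / 127 ms
Beats per measure (6/4) = 6
One measure = 6 × 60000 / 127 = 360000 / 127 ms
3 measures = 3 × 360000 / 127 = 1080000 / 127
= 8503.9 ms


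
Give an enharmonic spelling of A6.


Solution.
Enharmonic notes sound the same pitch but are spelled with different letter names
A and Bbb name the same pitch class
= Bbb6


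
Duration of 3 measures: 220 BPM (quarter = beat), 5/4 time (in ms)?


Working:
Quarter-note beat duration = 60000 / 220 ms
Beats per measure (5/4) = 5
One measure = 5 × 60000 / 220 = 300000 / 220 ms
3 measures = 3 × 300000 / 220 = 900000 / 220
= 4090.9 ms


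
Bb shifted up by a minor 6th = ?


Step by step:
minor 6th: 6 letter names, 8 semitones
Letter: B + 5 → G
Pitch: Bb + 8 semitones, spelled as a G → Gb
= Gb


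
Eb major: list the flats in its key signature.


Flat major keys: C(0), F(1), Bb(2), Eb(3), Ab(4), Db(5), Gb(6), Cb(7)
Eb major has 3 flats
Order of flats: Bb Eb Ab Db Gb Cb Fb → first 3: Bb, Eb, Ab
= Bb, Eb, Ab


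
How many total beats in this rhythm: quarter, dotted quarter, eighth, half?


Reasoning:
Beat values:
  quarter = 1 beat
  dotted quarter = 1.5 beats
  eighth = 0.5 beats
  half = 2 beats
Sum = 1 + 1.5 + 0.5 + 2
= 5 beats


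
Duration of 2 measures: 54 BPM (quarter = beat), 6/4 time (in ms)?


Quarter-note beat duration = 60000 / 54 ms
Beats per measure (6/4) = 6
One measure = 6 × 60000 / 54 = 360000 / 54 ms
2 measures = 2 × 360000 / 54 = 720000 / 54
= 13333.3 ms


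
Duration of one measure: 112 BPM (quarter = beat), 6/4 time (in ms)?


Quarter-note beat duration = 60000 / 112 ms
Beats per measure (6/4) = 6
One measure = 6 × 60000 / 112 = 360000 / 112 ms
= 3214.3 ms


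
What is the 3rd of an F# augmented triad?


Reasoning:
Augmented triad = root + major 3rd (4 semitones) + augmented 5th (8 semitones)
A triad on F# stacks thirds, so the chord tones use letter names F-A-C
Root: F#
Major 3rd above F#: A#
Augmented 5th above F#: C##
The 3rd = A#


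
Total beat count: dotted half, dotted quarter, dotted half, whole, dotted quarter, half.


Beat values:
  dotted half = 3 beats
  dotted quarter = 1.5 beats
  dotted half = 3 beats
  whole = 4 beats
  dotted quarter = 1.5 beats
  half = 2 beats
Sum = 3 + 1.5 + 3 + 4 + 1.5 + 2
= 15 beats


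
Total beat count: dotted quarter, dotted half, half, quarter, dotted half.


Reasoning:
Beat values:
  dotted quarter = 1.5 beats
  dotted half = 3 beats
  half = 2 beats
  quarter = 1 beat
  dotted half = 3 beats
Sum = 1.5 + 3 + 2 + 1 + 3
= 10.5 beats


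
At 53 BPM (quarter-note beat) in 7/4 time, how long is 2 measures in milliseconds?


Quarter-note beat duration = 60000 / 53 ms
Beats per measure (7/4) = 7
One measure = 7 × 60000 / 53 = 420000 / 53 ms
2 measures = 2 × 420000 / 53 = 840000 / 53
= 15849.1 ms


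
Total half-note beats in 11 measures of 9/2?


Working:
Time signature 9/2: the bottom number 2 means the half note gets one count
The top number 9 means 9 half-note beats per measure
Total = 9 × 11 measures
= 99 half-note beats


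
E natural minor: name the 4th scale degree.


Reasoning:
Natural minor scale pattern: W-H-W-W-H-W-W (2-1-2-2-1-2-2 semitones)
Starting from E:
  E + 2 semitones → F#
  F# + 1 semitone → G
  G + 2 semitones → A
  A + 2 semitones → B
  B + 1 semitone → C
  C + 2 semitones → D
  D + 2 semitones → E
Scale: E F# G A B C D
Degree 4 = A


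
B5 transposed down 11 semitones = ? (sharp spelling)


Working:
B5: chromatic position 11 in octave 5 → absolute = 5×12 + 11 = 71
Transpose down 11: 71 - 11 = 60
60 = 5×12 + 0 → C in octave 5
Result = C5


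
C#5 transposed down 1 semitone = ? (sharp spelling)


Solution.
C#5: chromatic position 1 in octave 5 → absolute = 5×12 + 1 = 61
Transpose down 1: 61 - 1 = 60
60 = 5×12 + 0 → C in octave 5
Result = C5


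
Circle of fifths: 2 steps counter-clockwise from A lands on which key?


Step by step:
Each counter-clockwise step moves down a perfect 5th (= up a perfect 4th)
From A: A → D → G
= G


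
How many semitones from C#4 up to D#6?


Let's work it out.
Absolute semitone position = octave×12 + chromatic position
C#4: 4×12 + 1 = 49
D#6: 6×12 + 3 = 75
Difference = 75 - 49 = 26
= 26 semitones


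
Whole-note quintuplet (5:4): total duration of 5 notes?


Quintuplet: 5 notes occupy the space of 4 whole notes
Space = 4 × 4 = 16 beats
Each quintuplet note = 16 / 5 = 16/5 beats
5 notes = 5 × 16/5 = 16
= 16 beats


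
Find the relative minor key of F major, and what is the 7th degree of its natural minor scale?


The relative minor shares the major's key signature and starts on its 6th degree
6th degree = a major 6th above the tonic; a major 6th above F is D
→ relative minor of F major is D minor
D natural minor scale: D E F G A Bb C
= D minor; 7th degree = C


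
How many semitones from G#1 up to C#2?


Step by step:
Absolute semitone position = octave×12 + chromatic position
G#1: 1×12 + 8 = 20
C#2: 2×12 + 1 = 25
Difference = 25 - 20 = 5
= 5 semitones


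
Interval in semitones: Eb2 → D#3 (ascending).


Absolute semitone position = octave×12 + chromatic position
Eb2: 2×12 + 3 = 27
D#3: 3×12 + 3 = 39
Difference = 39 - 27 = 12
= 12 semitones


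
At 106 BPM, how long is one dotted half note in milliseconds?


Let's work it out.
One quarter-note beat = 60000 / BPM = 60000 / 106 ms
Dotted half note = 3 × quarter note
Duration = 3 × 60000 / 106 = 180000 / 106
= 1698.1 ms


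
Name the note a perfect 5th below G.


A 5th spans 5 letter names, so from G we land on C
A perfect 5th = 7 semitones below G
Spell C at that pitch: C
= C


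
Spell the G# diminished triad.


Reasoning:
Diminished triad = root + minor 3rd (3 semitones) + diminished 5th (6 semitones)
A triad on G# stacks thirds, so the chord tones use letter names G-B-D
Root: G#
Minor 3rd above G#: B
Diminished 5th above G#: D
Chord = G# B D


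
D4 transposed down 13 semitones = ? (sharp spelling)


D4: chromatic position 2 in octave 4 → absolute = 4×12 + 2 = 50
Transpose down 13: 50 - 13 = 37
37 = 3×12 + 1 → C# in octave 3
Result = C#3


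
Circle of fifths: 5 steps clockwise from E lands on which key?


Step by step:
Each clockwise step on the circle of fifths moves up a perfect 5th
From E: E → B → F#/Gb → Db → Ab → Eb
= Eb


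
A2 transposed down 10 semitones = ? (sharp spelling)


Working:
A2: chromatic position 9 in octave 2 → absolute = 2×12 + 9 = 33
Transpose down 10: 33 - 10 = 23
23 = 1×12 + 11 → B in octave 1
Result = B1


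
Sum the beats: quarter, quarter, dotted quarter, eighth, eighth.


Solution.
Beat values:
  quarter = 1 beat
  quarter = 1 beat
  dotted quarter = 1.5 beats
  eighth = 0.5 beats
  eighth = 0.5 beats
Sum = 1 + 1 + 1.5 + 0.5 + 0.5
= 4.5 beats


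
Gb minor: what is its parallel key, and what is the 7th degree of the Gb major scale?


Let's work it out.
Parallel keys share the same tonic but differ in mode
Gb minor → parallel is Gb major
Gb major scale: Gb Ab Bb Cb Db Eb F
= Gb major; 7th degree = F


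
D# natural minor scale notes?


Let's work it out.
Natural minor scale pattern: W-H-W-W-H-W-W (2-1-2-2-1-2-2 semitones)
Starting from D#:
  D# + 2 semitones → E#
  E# + 1 semitone → F#
  F# + 2 semitones → G#
  G# + 2 semitones → A#
  A# + 1 semitone → B
  B + 2 semitones → C#
  C# + 2 semitones → D#
Scale = D# E# F# G# A# B C#


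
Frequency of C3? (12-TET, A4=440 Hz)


Let's work it out.
f = 440 × 2^(n/12) where n = semitones from A4
C3: -21 semitones from A4
f = 440 × 2^(-21/12)
f = 130.81 Hz


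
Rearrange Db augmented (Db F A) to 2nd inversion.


Reasoning:
Root position: Db F A
2nd inversion: move root and 3rd up an octave
Bass note: A
Notes (bottom to top) = A Db F


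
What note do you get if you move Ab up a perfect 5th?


Reasoning:
perfect 5th: 5 letter names, 7 semitones
Letter: A + 4 → E
Pitch: Ab + 7 semitones, spelled as an E → Eb
= Eb


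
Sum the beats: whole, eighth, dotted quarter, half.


Beat values:
  whole = 4 beats
  eighth = 0.5 beats
  dotted quarter = 1.5 beats
  half = 2 beats
Sum = 4 + 0.5 + 1.5 + 2
= 8 beats


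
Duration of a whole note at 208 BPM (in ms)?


Step by step:
One quarter-note beat = 60000 / BPM = 60000 / 208 ms
Whole note = 4 × quarter note
Duration = 4 × 60000 / 208 = 240000 / 208
= 1153.8 ms


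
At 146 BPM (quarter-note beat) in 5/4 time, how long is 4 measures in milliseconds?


Step by step:
Quarter-note beat duration = 60000 / 146 ms
Beats per measure (5/4) = 5
One measure = 5 × 60000 / 146 = 300000 / 146 ms
4 measures = 4 × 300000 / 146 = 1200000 / 146
= 8219.2 ms


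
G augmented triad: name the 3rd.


Augmented triad = root + major 3rd (4 semitones) + augmented 5th (8 semitones)
A triad on G stacks thirds, so the chord tones use letter names G-B-D
Root: G
Major 3rd above G: B
Augmented 5th above G: D#
The 3rd = B


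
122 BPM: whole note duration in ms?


One quarter-note beat = 60000 / BPM = 60000 / 122 ms
Whole note = 4 × quarter note
Duration = 4 × 60000 / 122 = 240000 / 122
= 1967.2 ms


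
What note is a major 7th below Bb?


Working:
A 7th spans 7 letter names, so from B we land on C
A major 7th = 11 semitones below Bb
Spell C at that pitch: Cb
= Cb


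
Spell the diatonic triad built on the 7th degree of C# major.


Working:
C# major scale: C# D# E# F# G# A# B#
Diatonic triad on degree 7 stacks scale notes 7, 2, 4: B# D# F#
B#→D# = 3 semitones; B#→F# = 6 semitones → diminished triad
= B# D# F# (diminished)


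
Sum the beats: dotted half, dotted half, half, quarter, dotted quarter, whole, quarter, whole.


Reasoning:
Beat values:
  dotted half = 3 beats
  dotted half = 3 beats
  half = 2 beats
  quarter = 1 beat
  dotted quarter = 1.5 beats
  whole = 4 beats
  quarter = 1 beat
  whole = 4 beats
Sum = 3 + 3 + 2 + 1 + 1.5 + 4 + 1 + 4
= 19.5 beats


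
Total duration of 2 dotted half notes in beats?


Let's work it out.
Base half note = 2 beats
Dot 1 adds half the previous value: +1
One dotted half = 2 + 1 = 3
2 of them = 2 × 3 = 6
= 6 beats


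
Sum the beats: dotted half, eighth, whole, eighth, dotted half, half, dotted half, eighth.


Working:
Beat values:
  dotted half = 3 beats
  eighth = 0.5 beats
  whole = 4 beats
  eighth = 0.5 beats
  dotted half = 3 beats
  half = 2 beats
  dotted half = 3 beats
  eighth = 0.5 beats
Sum = 3 + 0.5 + 4 + 0.5 + 3 + 2 + 3 + 0.5
= 16.5 beats


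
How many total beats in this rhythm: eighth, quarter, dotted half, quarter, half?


Solution.
Beat values:
  eighth = 0.5 beats
  quarter = 1 beat
  dotted half = 3 beats
  quarter = 1 beat
  half = 2 beats
Sum = 0.5 + 1 + 3 + 1 + 2
= 7.5 beats


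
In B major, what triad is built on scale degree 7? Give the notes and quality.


Working:
B major scale: B C# D# E F# G# A#
Diatonic triad on degree 7 stacks scale notes 7, 2, 4: A# C# E
A#→C# = 3 semitones; A#→E = 6 semitones → diminished triad
= A# C# E (diminished)


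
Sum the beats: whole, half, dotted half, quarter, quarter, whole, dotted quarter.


Let's work it out.
Beat values:
  whole = 4 beats
  half = 2 beats
  dotted half = 3 beats
  quarter = 1 beat
  quarter = 1 beat
  whole = 4 beats
  dotted quarter = 1.5 beats
Sum = 4 + 2 + 3 + 1 + 1 + 4 + 1.5
= 16.5 beats


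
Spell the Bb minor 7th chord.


Step by step:
Minor 7th chord = root + minor 3rd + perfect 5th + minor 7th
Seventh chords stack in thirds, so the letter names are B-D-F-A
Root: Bb
Minor 3rd above Bb: Db
Perfect 5th above Bb: F
Minor 7th above Bb: Ab
Chord = Bb Db F Ab


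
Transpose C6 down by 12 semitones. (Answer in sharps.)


Working:
C6: chromatic position 0 in octave 6 → absolute = 6×12 + 0 = 72
Transpose down 12: 72 - 12 = 60
60 = 5×12 + 0 → C in octave 5
Result = C5


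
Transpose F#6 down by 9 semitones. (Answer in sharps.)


Let's work it out.
F#6: chromatic position 6 in octave 6 → absolute = 6×12 + 6 = 78
Transpose down 9: 78 - 9 = 69
69 = 5×12 + 9 → A in octave 5
Result = A5


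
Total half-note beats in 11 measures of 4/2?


Solution.
Time signature 4/2: the bottom number 2 means the half note gets one count
The top number 4 means 4 half-note beats per measure
Total = 4 × 11 measures
= 44 half-note beats


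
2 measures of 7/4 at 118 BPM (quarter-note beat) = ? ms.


Solution.
Quarter-note beat duration = 60000 / 118 ms
Beats per measure (7/4) = 7
One measure = 7 × 60000 / 118 = 420000 / 118 ms
2 measures = 2 × 420000 / 118 = 840000 / 118
= 7118.6 ms


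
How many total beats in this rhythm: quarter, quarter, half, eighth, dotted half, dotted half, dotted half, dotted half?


Let's work it out.
Beat values:
  quarter = 1 beat
  quarter = 1 beat
  half = 2 beats
  eighth = 0.5 beats
  dotted half = 3 beats
  dotted half = 3 beats
  dotted half = 3 beats
  dotted half = 3 beats
Sum = 1 + 1 + 2 + 0.5 + 3 + 3 + 3 + 3
= 16.5 beats


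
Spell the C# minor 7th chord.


Let's work it out.
Minor 7th chord = root + minor 3rd + perfect 5th + minor 7th
Seventh chords stack in thirds, so the letter names are C-E-G-B
Root: C#
Minor 3rd above C#: E
Perfect 5th above C#: G#
Minor 7th above C#: B
Chord = C# E G# B


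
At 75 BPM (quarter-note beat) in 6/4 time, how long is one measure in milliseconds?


Quarter-note beat duration = 60000 / 75 ms
Beats per measure (6/4) = 6
One measure = 6 × 60000 / 75 = 360000 / 75 ms
= 4800.0 ms


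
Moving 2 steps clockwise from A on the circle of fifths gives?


Each clockwise step on the circle of fifths moves up a perfect 5th
From A: A → E → B
= B


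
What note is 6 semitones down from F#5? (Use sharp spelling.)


Working:
F#5: chromatic position 6 in octave 5 → absolute = 5×12 + 6 = 66
Transpose down 6: 66 - 6 = 60
60 = 5×12 + 0 → C in octave 5
Result = C5


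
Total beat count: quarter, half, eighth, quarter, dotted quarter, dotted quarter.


Beat values:
  quarter = 1 beat
  half = 2 beats
  eighth = 0.5 beats
  quarter = 1 beat
  dotted quarter = 1.5 beats
  dotted quarter = 1.5 beats
Sum = 1 + 2 + 0.5 + 1 + 1.5 + 1.5
= 7.5 beats


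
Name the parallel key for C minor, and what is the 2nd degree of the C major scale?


Step by step:
Parallel keys share the same tonic but differ in mode
C minor → parallel is C major
C major scale: C D E F G A B
= C major; 2nd degree = D


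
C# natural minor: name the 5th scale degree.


Working:
Natural minor scale pattern: W-H-W-W-H-W-W (2-1-2-2-1-2-2 semitones)
Starting from C#:
  C# + 2 semitones → D#
  D# + 1 semitone → E
  E + 2 semitones → F#
  F# + 2 semitones → G#
  G# + 1 semitone → A
  A + 2 semitones → B
  B + 2 semitones → C#
Scale: C# D# E F# G# A B
Degree 5 = G#


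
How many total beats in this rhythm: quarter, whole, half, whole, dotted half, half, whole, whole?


Step by step:
Beat values:
  quarter = 1 beat
  whole = 4 beats
  half = 2 beats
  whole = 4 beats
  dotted half = 3 beats
  half = 2 beats
  whole = 4 beats
  whole = 4 beats
Sum = 1 + 4 + 2 + 4 + 3 + 2 + 4 + 4
= 24 beats


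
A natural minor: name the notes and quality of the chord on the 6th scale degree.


A natural minor scale: A B C D E F G
Diatonic triad on degree 6 stacks scale notes 6, 1, 3: F A C
F→A = 4 semitones; F→C = 7 semitones → major triad
= F A C (major)


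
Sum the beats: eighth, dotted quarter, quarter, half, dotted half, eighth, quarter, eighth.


Beat values:
  eighth = 0.5 beats
  dotted quarter = 1.5 beats
  quarter = 1 beat
  half = 2 beats
  dotted half = 3 beats
  eighth = 0.5 beats
  quarter = 1 beat
  eighth = 0.5 beats
Sum = 0.5 + 1.5 + 1 + 2 + 3 + 0.5 + 1 + 0.5
= 10 beats


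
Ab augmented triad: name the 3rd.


Step by step:
Augmented triad = root + major 3rd (4 semitones) + augmented 5th (8 semitones)
A triad on Ab stacks thirds, so the chord tones use letter names A-C-E
Root: Ab
Major 3rd above Ab: C
Augmented 5th above Ab: E
The 3rd = C


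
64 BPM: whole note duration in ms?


One quarter-note beat = 60000 / BPM = 60000 / 64 ms
Whole note = 4 × quarter note
Duration = 4 × 60000 / 64 = 240000 / 64
= 3750.0 ms


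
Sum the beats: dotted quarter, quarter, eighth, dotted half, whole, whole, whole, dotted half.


Working:
Beat values:
  dotted quarter = 1.5 beats
  quarter = 1 beat
  eighth = 0.5 beats
  dotted half = 3 beats
  whole = 4 beats
  whole = 4 beats
  whole = 4 beats
  dotted half = 3 beats
Sum = 1.5 + 1 + 0.5 + 3 + 4 + 4 + 4 + 3
= 21 beats


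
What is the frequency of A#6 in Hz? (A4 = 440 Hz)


Reasoning:
f = 440 × 2^(n/12) where n = semitones from A4
A#6: 25 semitones from A4
f = 440 × 2^(25/12)
f = 1864.66 Hz


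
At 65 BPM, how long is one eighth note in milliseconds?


Reasoning:
One quarter-note beat = 60000 / BPM = 60000 / 65 ms
Eighth note = 1/2 × quarter note
Duration = 1/2 × 60000 / 65 = 30000 / 65
= 461.5 ms


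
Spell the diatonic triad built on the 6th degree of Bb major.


Working:
Bb major scale: Bb C D Eb F G A
Diatonic triad on degree 6 stacks scale notes 6, 1, 3: G Bb D
G→Bb = 3 semitones; G→D = 7 semitones → minor triad
= G Bb D (minor)


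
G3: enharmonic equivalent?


Let's work it out.
Enharmonic notes sound the same pitch but are spelled with different letter names
G and F## name the same pitch class
= F##3


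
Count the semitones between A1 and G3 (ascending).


Reasoning:
Absolute semitone position = octave×12 + chromatic position
A1: 1×12 + 9 = 21
G3: 3×12 + 7 = 43
Difference = 43 - 21 = 22
= 22 semitones


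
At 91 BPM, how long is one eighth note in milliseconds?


Solution.
One quarter-note beat = 60000 / BPM = 60000 / 91 ms
Eighth note = 1/2 × quarter note
Duration = 1/2 × 60000 / 91 = 30000 / 91
= 329.7 ms


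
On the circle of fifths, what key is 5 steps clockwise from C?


Each clockwise step on the circle of fifths moves up a perfect 5th
From C: C → G → D → A → E → B
= B


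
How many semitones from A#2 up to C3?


Absolute semitone position = octave×12 + chromatic position
A#2: 2×12 + 10 = 34
C3: 3×12 + 0 = 36
Difference = 36 - 34 = 2
= 2 semitones


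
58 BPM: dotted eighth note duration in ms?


Reasoning:
One quarter-note beat = 60000 / BPM = 60000 / 58 ms
Dotted eighth note = 3/4 × quarter note
Duration = 3/4 × 60000 / 58 = 45000 / 58
= 775.9 ms


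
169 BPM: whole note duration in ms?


Working:
One quarter-note beat = 60000 / BPM = 60000 / 169 ms
Whole note = 4 × quarter note
Duration = 4 × 60000 / 169 = 240000 / 169
= 1420.1 ms


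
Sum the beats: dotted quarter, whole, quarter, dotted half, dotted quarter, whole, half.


Step by step:
Beat values:
  dotted quarter = 1.5 beats
  whole = 4 beats
  quarter = 1 beat
  dotted half = 3 beats
  dotted quarter = 1.5 beats
  whole = 4 beats
  half = 2 beats
Sum = 1.5 + 4 + 1 + 3 + 1.5 + 4 + 2
= 17 beats


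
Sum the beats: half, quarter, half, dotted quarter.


Working:
Beat values:
  half = 2 beats
  quarter = 1 beat
  half = 2 beats
  dotted quarter = 1.5 beats
Sum = 2 + 1 + 2 + 1.5
= 6.5 beats


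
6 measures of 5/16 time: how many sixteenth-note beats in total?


Let's work it out.
Time signature 5/16: the bottom number 16 means the sixteenth note gets one count
The top number 5 means 5 sixteenth-note beats per measure
Total = 5 × 6 measures
= 30 sixteenth-note beats


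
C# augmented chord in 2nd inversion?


Root position: C# E# G##
2nd inversion: move root and 3rd up an octave
Bass note: G##
Notes (bottom to top) = G## C# E#


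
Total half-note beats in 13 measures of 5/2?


Reasoning:
Time signature 5/2: the bottom number 2 means the half note gets one count
The top number 5 means 5 half-note beats per measure
Total = 5 × 13 measures
= 65 half-note beats


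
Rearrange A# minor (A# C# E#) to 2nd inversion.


Root position: A# C# E#
2nd inversion: move root and 3rd up an octave
Bass note: E#
Notes (bottom to top) = E# A# C#


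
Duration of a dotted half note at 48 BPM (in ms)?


Let's work it out.
One quarter-note beat = 60000 / BPM = 60000 / 48 ms
Dotted half note = 3 × quarter note
Duration = 3 × 60000 / 48 = 180000 / 48
= 3750.0 ms


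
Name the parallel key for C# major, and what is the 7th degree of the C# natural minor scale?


Parallel keys share the same tonic but differ in mode
C# major → parallel is C# minor
C# natural minor scale: C# D# E F# G# A B
= C# minor; 7th degree = B


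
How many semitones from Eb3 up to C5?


Step by step:
Absolute semitone position = octave×12 + chromatic position
Eb3: 3×12 + 3 = 39
C5: 5×12 + 0 = 60
Difference = 60 - 39 = 21
= 21 semitones


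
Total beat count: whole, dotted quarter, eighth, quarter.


Working:
Beat values:
  whole = 4 beats
  dotted quarter = 1.5 beats
  eighth = 0.5 beats
  quarter = 1 beat
Sum = 4 + 1.5 + 0.5 + 1
= 7 beats


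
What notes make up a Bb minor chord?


Minor triad = root + minor 3rd (3 semitones) + perfect 5th (7 semitones)
A triad on Bb stacks thirds, so the chord tones use letter names B-D-F
Root: Bb
Minor 3rd above Bb: Db
Perfect 5th above Bb: F
Chord = Bb Db F


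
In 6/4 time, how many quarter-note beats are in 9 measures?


Working:
Time signature 6/4: the bottom number 4 means the quarter note gets one count
The top number 6 means 6 quarter-note beats per measure
Total = 6 × 9 measures
= 54 quarter-note beats


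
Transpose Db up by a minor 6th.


Reasoning:
minor 6th: 6 letter names, 8 semitones
Letter: D + 5 → B
Pitch: Db + 8 semitones, spelled as a B → Bbb
= Bbb


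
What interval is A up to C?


Reasoning:
Letter names: A → C spans 3 letter names → a 3rd
Semitones: A → C = 3 half-steps
A 3rd of 3 semitones is a minor 3rd
= minor 3rd


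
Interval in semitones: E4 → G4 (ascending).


Absolute semitone position = octave×12 + chromatic position
E4: 4×12 + 4 = 52
G4: 4×12 + 7 = 55
Difference = 55 - 52 = 3
= 3 semitones


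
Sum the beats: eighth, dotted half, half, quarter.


Working:
Beat values:
  eighth = 0.5 beats
  dotted half = 3 beats
  half = 2 beats
  quarter = 1 beat
Sum = 0.5 + 3 + 2 + 1
= 6.5 beats


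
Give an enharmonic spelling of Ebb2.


Let's work it out.
Enharmonic notes sound the same pitch but are spelled with different letter names
Ebb and D name the same pitch class
= D2


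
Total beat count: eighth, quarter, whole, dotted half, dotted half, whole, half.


Step by step:
Beat values:
  eighth = 0.5 beats
  quarter = 1 beat
  whole = 4 beats
  dotted half = 3 beats
  dotted half = 3 beats
  whole = 4 beats
  half = 2 beats
Sum = 0.5 + 1 + 4 + 3 + 3 + 4 + 2
= 17.5 beats


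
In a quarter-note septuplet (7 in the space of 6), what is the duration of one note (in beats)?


Reasoning:
Septuplet: 7 notes occupy the space of 6 quarter notes
Space = 6 × 1 = 6 beats
Each septuplet note = 6 / 7 = 6/7 beats
= 6/7 beats


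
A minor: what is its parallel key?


Let's work it out.
Parallel keys share the same tonic but differ in mode
A minor → parallel is A major
= A major


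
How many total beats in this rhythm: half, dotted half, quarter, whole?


Beat values:
  half = 2 beats
  dotted half = 3 beats
  quarter = 1 beat
  whole = 4 beats
Sum = 2 + 3 + 1 + 4
= 10 beats


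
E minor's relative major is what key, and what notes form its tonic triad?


Solution.
The relative major shares the key signature and is a minor 3rd above the minor tonic
A minor 3rd above E is G
→ relative major of E minor is G major
Tonic triad of G major = root + major 3rd + perfect 5th = G B D
= G major; triad = G B D


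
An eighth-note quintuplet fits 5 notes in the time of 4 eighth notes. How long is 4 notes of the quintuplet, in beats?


Working:
Quintuplet: 5 notes occupy the space of 4 eighth notes
Space = 4 × 1/2 = 2 beats
Each quintuplet note = 2 / 5 = 2/5 beats
4 notes = 4 × 2/5 = 8/5
= 8/5 beats


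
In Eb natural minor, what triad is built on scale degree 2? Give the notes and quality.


Step by step:
Eb natural minor scale: Eb F Gb Ab Bb Cb Db
Diatonic triad on degree 2 stacks scale notes 2, 4, 6: F Ab Cb
F→Ab = 3 semitones; F→Cb = 6 semitones → diminished triad
= F Ab Cb (diminished)


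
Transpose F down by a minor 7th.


Step by step:
minor 7th: 7 letter names, 10 semitones
Letter: F - 6 → G
Pitch: F - 10 semitones, spelled as a G → G
= G


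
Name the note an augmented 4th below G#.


Solution.
A 4th spans 4 letter names, so from G we land on D
An augmented 4th = 6 semitones below G#
Spell D at that pitch: D
= D


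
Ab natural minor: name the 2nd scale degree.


Step by step:
Natural minor scale pattern: W-H-W-W-H-W-W (2-1-2-2-1-2-2 semitones)
Starting from Ab:
  Ab + 2 semitones → Bb
  Bb + 1 semitone → Cb
  Cb + 2 semitones → Db
  Db + 2 semitones → Eb
  Eb + 1 semitone → Fb
  Fb + 2 semitones → Gb
  Gb + 2 semitones → Ab
Scale: Ab Bb Cb Db Eb Fb Gb
Degree 2 = Bb


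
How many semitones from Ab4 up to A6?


Reasoning:
Absolute semitone position = octave×12 + chromatic position
Ab4: 4×12 + 8 = 56
A6: 6×12 + 9 = 81
Difference = 81 - 56 = 25
= 25 semitones


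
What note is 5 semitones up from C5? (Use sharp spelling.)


Step by step:
C5: chromatic position 0 in octave 5 → absolute = 5×12 + 0 = 60
Transpose up 5: 60 + 5 = 65
65 = 5×12 + 5 → F in octave 5
Result = F5


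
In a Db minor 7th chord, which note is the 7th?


Solution.
Minor 7th chord = root + minor 3rd + perfect 5th + minor 7th
Seventh chords stack in thirds, so the letter names are D-F-A-C
Root: Db
Minor 3rd above Db: Fb
Perfect 5th above Db: Ab
Minor 7th above Db: Cb
The 7th = Cb


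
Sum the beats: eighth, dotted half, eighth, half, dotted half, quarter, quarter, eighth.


Beat values:
  eighth = 0.5 beats
  dotted half = 3 beats
  eighth = 0.5 beats
  half = 2 beats
  dotted half = 3 beats
  quarter = 1 beat
  quarter = 1 beat
  eighth = 0.5 beats
Sum = 0.5 + 3 + 0.5 + 2 + 3 + 1 + 1 + 0.5
= 11.5 beats


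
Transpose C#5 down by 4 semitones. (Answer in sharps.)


C#5: chromatic position 1 in octave 5 → absolute = 5×12 + 1 = 61
Transpose down 4: 61 - 4 = 57
57 = 4×12 + 9 → A in octave 4
Result = A4


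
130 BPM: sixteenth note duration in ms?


Step by step:
One quarter-note beat = 60000 / BPM = 60000 / 130 ms
Sixteenth note = 1/4 × quarter note
Duration = 1/4 × 60000 / 130 = 15000 / 130
= 115.4 ms


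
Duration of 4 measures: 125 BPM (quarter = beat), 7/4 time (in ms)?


Let's work it out.
Quarter-note beat duration = 60000 / 125 ms
Beats per measure (7/4) = 7
One measure = 7 × 60000 / 125 = 420000 / 125 ms
4 measures = 4 × 420000 / 125 = 1680000 / 125
= 13440.0 ms


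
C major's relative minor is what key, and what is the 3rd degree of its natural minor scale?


Working:
The relative minor shares the major's key signature and starts on its 6th degree
6th degree = a major 6th above the tonic; a major 6th above C is A
→ relative minor of C major is A minor
A natural minor scale: A B C D E F G
= A minor; 3rd degree = C


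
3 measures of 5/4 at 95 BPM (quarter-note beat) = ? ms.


Solution.
Quarter-note beat duration = 60000 / 95 ms
Beats per measure (5/4) = 5
One measure = 5 × 60000 / 95 = 300000 / 95 ms
3 measures = 3 × 300000 / 95 = 900000 / 95
= 9473.7 ms


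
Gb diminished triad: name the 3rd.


Reasoning:
Diminished triad = root + minor 3rd (3 semitones) + diminished 5th (6 semitones)
A triad on Gb stacks thirds, so the chord tones use letter names G-B-D
Root: Gb
Minor 3rd above Gb: Bbb
Diminished 5th above Gb: Dbb
The 3rd = Bbb


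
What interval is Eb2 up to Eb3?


Letter names: E → E spans 8 letter names → an octave
Semitones: Eb2 → Eb3 = 12 half-steps
An octave of 12 semitones is a perfect octave
= perfect octave


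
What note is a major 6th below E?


Let's work it out.
A 6th spans 6 letter names, so from E we land on G
A major 6th = 9 semitones below E
Spell G at that pitch: G
= G


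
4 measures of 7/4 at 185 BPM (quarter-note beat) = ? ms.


Let's work it out.
Quarter-note beat duration = 60000 / 185 ms
Beats per measure (7/4) = 7
One measure = 7 × 60000 / 185 = 420000 / 185 ms
4 measures = 4 × 420000 / 185 = 1680000 / 185
= 9081.1 ms


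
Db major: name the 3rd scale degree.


Major scale pattern: W-W-H-W-W-W-H (2-2-1-2-2-2-1 semitones)
Starting from Db:
  Db + 2 semitones → Eb
  Eb + 2 semitones → F
  F + 1 semitone → Gb
  Gb + 2 semitones → Ab
  Ab + 2 semitones → Bb
  Bb + 2 semitones → C
  C + 1 semitone → Db
Scale: Db Eb F Gb Ab Bb C
Degree 3 = F
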